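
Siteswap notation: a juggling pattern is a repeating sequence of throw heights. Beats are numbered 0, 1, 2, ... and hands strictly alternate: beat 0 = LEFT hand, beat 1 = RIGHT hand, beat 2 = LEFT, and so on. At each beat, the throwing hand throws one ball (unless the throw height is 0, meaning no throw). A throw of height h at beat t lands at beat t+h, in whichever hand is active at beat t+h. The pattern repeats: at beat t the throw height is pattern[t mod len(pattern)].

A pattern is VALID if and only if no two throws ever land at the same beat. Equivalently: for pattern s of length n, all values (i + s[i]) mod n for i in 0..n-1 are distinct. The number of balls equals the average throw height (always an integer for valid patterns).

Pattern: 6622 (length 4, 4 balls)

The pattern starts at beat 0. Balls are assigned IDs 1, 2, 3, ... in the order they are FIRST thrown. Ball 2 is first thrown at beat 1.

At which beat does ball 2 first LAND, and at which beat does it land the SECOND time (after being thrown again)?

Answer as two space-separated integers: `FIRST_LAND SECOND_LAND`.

Beat 0 (L): throw ball1 h=6 -> lands@6:L; in-air after throw: [b1@6:L]
Beat 1 (R): throw ball2 h=6 -> lands@7:R; in-air after throw: [b1@6:L b2@7:R]
Beat 2 (L): throw ball3 h=2 -> lands@4:L; in-air after throw: [b3@4:L b1@6:L b2@7:R]
Beat 3 (R): throw ball4 h=2 -> lands@5:R; in-air after throw: [b3@4:L b4@5:R b1@6:L b2@7:R]
Beat 4 (L): throw ball3 h=6 -> lands@10:L; in-air after throw: [b4@5:R b1@6:L b2@7:R b3@10:L]
Beat 5 (R): throw ball4 h=6 -> lands@11:R; in-air after throw: [b1@6:L b2@7:R b3@10:L b4@11:R]
Beat 6 (L): throw ball1 h=2 -> lands@8:L; in-air after throw: [b2@7:R b1@8:L b3@10:L b4@11:R]
Beat 7 (R): throw ball2 h=2 -> lands@9:R; in-air after throw: [b1@8:L b2@9:R b3@10:L b4@11:R]
Beat 8 (L): throw ball1 h=6 -> lands@14:L; in-air after throw: [b2@9:R b3@10:L b4@11:R b1@14:L]
Beat 9 (R): throw ball2 h=6 -> lands@15:R; in-air after throw: [b3@10:L b4@11:R b1@14:L b2@15:R]
Ball 2: thrown@1 h=6 -> first land @7; rethrown@7 h=2 -> second land @9

Answer: 7 9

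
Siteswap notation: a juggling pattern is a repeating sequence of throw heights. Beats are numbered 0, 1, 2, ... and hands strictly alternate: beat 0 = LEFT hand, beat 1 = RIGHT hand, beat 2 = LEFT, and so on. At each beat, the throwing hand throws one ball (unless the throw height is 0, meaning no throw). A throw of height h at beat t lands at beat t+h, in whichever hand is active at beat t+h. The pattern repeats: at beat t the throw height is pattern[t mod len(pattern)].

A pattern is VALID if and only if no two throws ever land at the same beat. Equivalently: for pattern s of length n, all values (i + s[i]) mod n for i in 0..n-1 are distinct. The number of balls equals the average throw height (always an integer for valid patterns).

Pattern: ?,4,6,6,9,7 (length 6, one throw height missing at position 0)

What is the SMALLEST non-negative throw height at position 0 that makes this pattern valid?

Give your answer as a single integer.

Answer: 4

Derivation:
i=0: s[i]=? (unknown)
i=1: (1 + 4) mod 6 = 5
i=2: (2 + 6) mod 6 = 2
i=3: (3 + 6) mod 6 = 3
i=4: (4 + 9) mod 6 = 1
i=5: (5 + 7) mod 6 = 0
Known residues: [0, 1, 2, 3, 5]; need a permutation of 0..5, so missing residue r = 4
Need (0 + s) mod 6 = 4; smallest s = (4 - 0) mod 6 = 4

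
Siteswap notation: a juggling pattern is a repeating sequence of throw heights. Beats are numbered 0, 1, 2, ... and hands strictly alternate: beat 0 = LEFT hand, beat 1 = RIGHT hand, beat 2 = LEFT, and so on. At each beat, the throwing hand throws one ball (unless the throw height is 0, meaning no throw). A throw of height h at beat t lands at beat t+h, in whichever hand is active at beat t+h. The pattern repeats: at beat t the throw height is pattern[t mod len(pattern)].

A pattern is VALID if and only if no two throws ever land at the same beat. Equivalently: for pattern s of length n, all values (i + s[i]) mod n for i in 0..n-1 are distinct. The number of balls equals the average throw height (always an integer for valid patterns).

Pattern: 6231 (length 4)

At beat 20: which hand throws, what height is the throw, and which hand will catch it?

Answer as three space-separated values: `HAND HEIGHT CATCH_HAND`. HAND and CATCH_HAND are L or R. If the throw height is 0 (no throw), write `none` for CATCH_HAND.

Beat 20: 20 mod 2 = 0, so hand = L
Throw height = pattern[20 mod 4] = pattern[0] = 6
Lands at beat 20+6=26, 26 mod 2 = 0, so catch hand = L

Answer: L 6 L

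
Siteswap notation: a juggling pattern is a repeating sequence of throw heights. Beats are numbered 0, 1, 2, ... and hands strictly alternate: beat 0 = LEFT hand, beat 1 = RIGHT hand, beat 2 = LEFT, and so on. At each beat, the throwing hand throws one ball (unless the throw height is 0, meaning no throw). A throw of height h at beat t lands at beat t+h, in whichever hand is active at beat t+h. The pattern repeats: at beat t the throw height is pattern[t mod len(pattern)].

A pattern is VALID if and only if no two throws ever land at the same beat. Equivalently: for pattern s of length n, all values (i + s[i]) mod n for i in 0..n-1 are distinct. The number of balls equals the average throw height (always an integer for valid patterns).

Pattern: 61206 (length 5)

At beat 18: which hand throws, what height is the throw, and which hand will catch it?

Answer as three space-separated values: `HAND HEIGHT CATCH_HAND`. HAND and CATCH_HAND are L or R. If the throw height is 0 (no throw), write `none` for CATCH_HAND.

Answer: L 0 none

Derivation:
Beat 18: 18 mod 2 = 0, so hand = L
Throw height = pattern[18 mod 5] = pattern[3] = 0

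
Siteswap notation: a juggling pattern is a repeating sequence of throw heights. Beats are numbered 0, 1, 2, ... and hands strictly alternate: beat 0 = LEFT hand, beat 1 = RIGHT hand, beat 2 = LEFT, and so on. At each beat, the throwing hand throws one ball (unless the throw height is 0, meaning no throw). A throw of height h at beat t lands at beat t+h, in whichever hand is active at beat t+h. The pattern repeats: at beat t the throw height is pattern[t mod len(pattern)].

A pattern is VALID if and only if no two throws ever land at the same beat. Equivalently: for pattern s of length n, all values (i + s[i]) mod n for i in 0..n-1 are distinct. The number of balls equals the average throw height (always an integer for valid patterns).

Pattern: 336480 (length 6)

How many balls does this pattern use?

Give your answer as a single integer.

Pattern = [3, 3, 6, 4, 8, 0], length n = 6
  position 0: throw height = 3, running sum = 3
  position 1: throw height = 3, running sum = 6
  position 2: throw height = 6, running sum = 12
  position 3: throw height = 4, running sum = 16
  position 4: throw height = 8, running sum = 24
  position 5: throw height = 0, running sum = 24
Total sum = 24; balls = sum / n = 24 / 6 = 4

Answer: 4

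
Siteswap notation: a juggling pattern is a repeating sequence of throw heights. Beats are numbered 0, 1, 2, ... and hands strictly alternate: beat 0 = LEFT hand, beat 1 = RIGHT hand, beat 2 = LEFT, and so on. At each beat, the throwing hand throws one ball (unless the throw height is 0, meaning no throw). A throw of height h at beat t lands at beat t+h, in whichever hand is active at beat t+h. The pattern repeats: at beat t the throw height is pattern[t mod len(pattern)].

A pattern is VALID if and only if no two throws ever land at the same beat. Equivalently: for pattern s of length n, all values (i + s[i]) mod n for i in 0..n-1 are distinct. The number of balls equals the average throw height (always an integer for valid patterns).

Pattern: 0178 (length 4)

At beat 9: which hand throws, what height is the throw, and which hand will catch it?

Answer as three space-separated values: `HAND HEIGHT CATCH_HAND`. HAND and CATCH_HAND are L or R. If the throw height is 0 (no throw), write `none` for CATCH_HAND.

Answer: R 1 L

Derivation:
Beat 9: 9 mod 2 = 1, so hand = R
Throw height = pattern[9 mod 4] = pattern[1] = 1
Lands at beat 9+1=10, 10 mod 2 = 0, so catch hand = L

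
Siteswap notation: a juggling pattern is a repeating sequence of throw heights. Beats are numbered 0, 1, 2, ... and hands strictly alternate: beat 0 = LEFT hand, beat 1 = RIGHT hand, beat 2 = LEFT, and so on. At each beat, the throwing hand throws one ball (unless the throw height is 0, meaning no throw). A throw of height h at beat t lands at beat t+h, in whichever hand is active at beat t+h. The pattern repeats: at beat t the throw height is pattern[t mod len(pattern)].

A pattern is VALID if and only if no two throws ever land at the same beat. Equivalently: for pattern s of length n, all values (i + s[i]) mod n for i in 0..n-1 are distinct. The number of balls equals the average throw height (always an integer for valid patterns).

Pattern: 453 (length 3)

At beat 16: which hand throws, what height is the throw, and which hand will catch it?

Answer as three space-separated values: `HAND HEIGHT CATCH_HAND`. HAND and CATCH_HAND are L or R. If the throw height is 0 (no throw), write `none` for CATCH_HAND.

Beat 16: 16 mod 2 = 0, so hand = L
Throw height = pattern[16 mod 3] = pattern[1] = 5
Lands at beat 16+5=21, 21 mod 2 = 1, so catch hand = R

Answer: L 5 R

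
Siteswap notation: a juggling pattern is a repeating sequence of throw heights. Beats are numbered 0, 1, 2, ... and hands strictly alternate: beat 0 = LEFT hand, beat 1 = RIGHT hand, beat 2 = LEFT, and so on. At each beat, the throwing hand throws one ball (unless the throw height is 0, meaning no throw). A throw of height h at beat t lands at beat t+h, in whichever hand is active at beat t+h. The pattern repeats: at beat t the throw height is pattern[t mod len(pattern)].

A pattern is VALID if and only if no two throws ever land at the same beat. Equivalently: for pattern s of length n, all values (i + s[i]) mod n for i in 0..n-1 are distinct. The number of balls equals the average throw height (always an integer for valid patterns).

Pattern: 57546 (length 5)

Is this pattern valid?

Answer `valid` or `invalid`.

i=0: (i + s[i]) mod n = (0 + 5) mod 5 = 0
i=1: (i + s[i]) mod n = (1 + 7) mod 5 = 3
i=2: (i + s[i]) mod n = (2 + 5) mod 5 = 2
i=3: (i + s[i]) mod n = (3 + 4) mod 5 = 2
i=4: (i + s[i]) mod n = (4 + 6) mod 5 = 0
Residues: [0, 3, 2, 2, 0], distinct: False

Answer: invalid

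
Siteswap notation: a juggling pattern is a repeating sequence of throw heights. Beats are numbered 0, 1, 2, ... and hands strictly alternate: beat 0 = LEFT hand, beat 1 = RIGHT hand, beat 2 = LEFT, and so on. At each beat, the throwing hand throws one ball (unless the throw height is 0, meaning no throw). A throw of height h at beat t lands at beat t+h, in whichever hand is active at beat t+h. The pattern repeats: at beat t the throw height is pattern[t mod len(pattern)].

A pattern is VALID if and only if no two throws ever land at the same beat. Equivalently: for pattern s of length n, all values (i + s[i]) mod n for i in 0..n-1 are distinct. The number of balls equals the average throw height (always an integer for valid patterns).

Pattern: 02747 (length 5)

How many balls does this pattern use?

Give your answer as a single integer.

Pattern = [0, 2, 7, 4, 7], length n = 5
  position 0: throw height = 0, running sum = 0
  position 1: throw height = 2, running sum = 2
  position 2: throw height = 7, running sum = 9
  position 3: throw height = 4, running sum = 13
  position 4: throw height = 7, running sum = 20
Total sum = 20; balls = sum / n = 20 / 5 = 4

Answer: 4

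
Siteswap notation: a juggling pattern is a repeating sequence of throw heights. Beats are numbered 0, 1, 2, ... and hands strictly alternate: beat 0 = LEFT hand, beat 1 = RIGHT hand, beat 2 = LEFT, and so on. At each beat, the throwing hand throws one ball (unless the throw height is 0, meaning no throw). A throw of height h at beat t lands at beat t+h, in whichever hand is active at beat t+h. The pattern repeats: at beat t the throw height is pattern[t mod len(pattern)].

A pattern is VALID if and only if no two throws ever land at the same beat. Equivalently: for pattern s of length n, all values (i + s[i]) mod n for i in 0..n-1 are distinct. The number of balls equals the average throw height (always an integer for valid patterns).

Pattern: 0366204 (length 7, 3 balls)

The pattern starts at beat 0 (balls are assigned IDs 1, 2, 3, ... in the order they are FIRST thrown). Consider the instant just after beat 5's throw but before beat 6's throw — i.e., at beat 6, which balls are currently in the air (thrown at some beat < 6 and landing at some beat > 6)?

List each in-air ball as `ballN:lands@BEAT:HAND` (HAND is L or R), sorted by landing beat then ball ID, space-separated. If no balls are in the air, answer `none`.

Answer: ball2:lands@8:L ball3:lands@9:R

Derivation:
Beat 1 (R): throw ball1 h=3 -> lands@4:L; in-air after throw: [b1@4:L]
Beat 2 (L): throw ball2 h=6 -> lands@8:L; in-air after throw: [b1@4:L b2@8:L]
Beat 3 (R): throw ball3 h=6 -> lands@9:R; in-air after throw: [b1@4:L b2@8:L b3@9:R]
Beat 4 (L): throw ball1 h=2 -> lands@6:L; in-air after throw: [b1@6:L b2@8:L b3@9:R]
Beat 6 (L): throw ball1 h=4 -> lands@10:L; in-air after throw: [b2@8:L b3@9:R b1@10:L]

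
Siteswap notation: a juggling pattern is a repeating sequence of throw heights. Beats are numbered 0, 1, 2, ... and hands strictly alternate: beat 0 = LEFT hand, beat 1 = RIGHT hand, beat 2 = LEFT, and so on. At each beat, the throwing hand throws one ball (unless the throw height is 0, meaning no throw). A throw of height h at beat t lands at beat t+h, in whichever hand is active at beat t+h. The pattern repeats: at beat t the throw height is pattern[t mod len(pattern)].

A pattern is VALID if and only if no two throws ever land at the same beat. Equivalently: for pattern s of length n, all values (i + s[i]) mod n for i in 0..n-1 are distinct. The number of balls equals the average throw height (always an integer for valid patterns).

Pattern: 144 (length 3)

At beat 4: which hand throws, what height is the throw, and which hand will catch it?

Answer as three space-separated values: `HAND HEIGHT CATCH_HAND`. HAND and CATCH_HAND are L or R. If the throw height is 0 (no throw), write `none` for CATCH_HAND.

Beat 4: 4 mod 2 = 0, so hand = L
Throw height = pattern[4 mod 3] = pattern[1] = 4
Lands at beat 4+4=8, 8 mod 2 = 0, so catch hand = L

Answer: L 4 L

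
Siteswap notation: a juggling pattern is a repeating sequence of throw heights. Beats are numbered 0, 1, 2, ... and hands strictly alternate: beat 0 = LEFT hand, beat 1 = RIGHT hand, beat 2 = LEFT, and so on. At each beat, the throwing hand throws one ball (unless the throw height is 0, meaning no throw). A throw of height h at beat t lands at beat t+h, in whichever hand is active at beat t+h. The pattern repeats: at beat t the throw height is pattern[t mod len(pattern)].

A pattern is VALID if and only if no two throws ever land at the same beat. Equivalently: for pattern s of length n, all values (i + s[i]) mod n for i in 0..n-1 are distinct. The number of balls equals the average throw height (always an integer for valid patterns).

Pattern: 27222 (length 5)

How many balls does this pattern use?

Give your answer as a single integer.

Pattern = [2, 7, 2, 2, 2], length n = 5
  position 0: throw height = 2, running sum = 2
  position 1: throw height = 7, running sum = 9
  position 2: throw height = 2, running sum = 11
  position 3: throw height = 2, running sum = 13
  position 4: throw height = 2, running sum = 15
Total sum = 15; balls = sum / n = 15 / 5 = 3

Answer: 3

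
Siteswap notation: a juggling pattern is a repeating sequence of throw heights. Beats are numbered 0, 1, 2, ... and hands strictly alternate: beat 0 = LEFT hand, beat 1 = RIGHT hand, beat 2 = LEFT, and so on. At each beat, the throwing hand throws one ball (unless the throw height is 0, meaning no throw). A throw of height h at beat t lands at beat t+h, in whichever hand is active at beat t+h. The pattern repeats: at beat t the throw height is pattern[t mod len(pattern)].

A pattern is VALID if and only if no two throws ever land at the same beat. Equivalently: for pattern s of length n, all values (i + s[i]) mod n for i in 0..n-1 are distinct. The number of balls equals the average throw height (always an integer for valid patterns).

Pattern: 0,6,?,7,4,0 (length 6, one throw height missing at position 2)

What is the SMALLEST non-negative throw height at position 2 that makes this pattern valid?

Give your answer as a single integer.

Answer: 1

Derivation:
i=0: (0 + 0) mod 6 = 0
i=1: (1 + 6) mod 6 = 1
i=2: s[i]=? (unknown)
i=3: (3 + 7) mod 6 = 4
i=4: (4 + 4) mod 6 = 2
i=5: (5 + 0) mod 6 = 5
Known residues: [0, 1, 2, 4, 5]; need a permutation of 0..5, so missing residue r = 3
Need (2 + s) mod 6 = 3; smallest s = (3 - 2) mod 6 = 1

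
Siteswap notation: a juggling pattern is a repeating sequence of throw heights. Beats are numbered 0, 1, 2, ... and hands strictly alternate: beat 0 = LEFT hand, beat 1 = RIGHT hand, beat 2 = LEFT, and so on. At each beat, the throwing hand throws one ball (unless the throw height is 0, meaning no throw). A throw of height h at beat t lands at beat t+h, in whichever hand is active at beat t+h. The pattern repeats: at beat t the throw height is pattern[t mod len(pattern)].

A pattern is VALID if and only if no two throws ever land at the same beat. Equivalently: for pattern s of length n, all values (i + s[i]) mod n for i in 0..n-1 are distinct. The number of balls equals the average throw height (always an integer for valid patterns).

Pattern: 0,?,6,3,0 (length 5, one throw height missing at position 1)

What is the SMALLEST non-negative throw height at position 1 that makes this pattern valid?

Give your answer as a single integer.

i=0: (0 + 0) mod 5 = 0
i=1: s[i]=? (unknown)
i=2: (2 + 6) mod 5 = 3
i=3: (3 + 3) mod 5 = 1
i=4: (4 + 0) mod 5 = 4
Known residues: [0, 1, 3, 4]; need a permutation of 0..4, so missing residue r = 2
Need (1 + s) mod 5 = 2; smallest s = (2 - 1) mod 5 = 1

Answer: 1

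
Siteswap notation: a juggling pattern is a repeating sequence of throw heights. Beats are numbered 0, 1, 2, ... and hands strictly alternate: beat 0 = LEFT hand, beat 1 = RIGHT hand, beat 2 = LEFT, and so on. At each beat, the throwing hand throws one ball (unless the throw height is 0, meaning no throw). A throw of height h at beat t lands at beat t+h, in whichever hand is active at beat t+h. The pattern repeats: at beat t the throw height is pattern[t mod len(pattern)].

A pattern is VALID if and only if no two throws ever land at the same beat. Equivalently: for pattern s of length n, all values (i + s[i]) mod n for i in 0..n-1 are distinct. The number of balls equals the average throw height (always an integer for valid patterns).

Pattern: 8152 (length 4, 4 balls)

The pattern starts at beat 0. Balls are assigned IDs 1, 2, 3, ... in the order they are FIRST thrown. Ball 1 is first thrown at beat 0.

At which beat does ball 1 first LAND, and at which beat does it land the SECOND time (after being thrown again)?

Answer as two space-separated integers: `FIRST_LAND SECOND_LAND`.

Answer: 8 16

Derivation:
Beat 0 (L): throw ball1 h=8 -> lands@8:L; in-air after throw: [b1@8:L]
Beat 1 (R): throw ball2 h=1 -> lands@2:L; in-air after throw: [b2@2:L b1@8:L]
Beat 2 (L): throw ball2 h=5 -> lands@7:R; in-air after throw: [b2@7:R b1@8:L]
Beat 3 (R): throw ball3 h=2 -> lands@5:R; in-air after throw: [b3@5:R b2@7:R b1@8:L]
Beat 4 (L): throw ball4 h=8 -> lands@12:L; in-air after throw: [b3@5:R b2@7:R b1@8:L b4@12:L]
Beat 5 (R): throw ball3 h=1 -> lands@6:L; in-air after throw: [b3@6:L b2@7:R b1@8:L b4@12:L]
Beat 6 (L): throw ball3 h=5 -> lands@11:R; in-air after throw: [b2@7:R b1@8:L b3@11:R b4@12:L]
Beat 7 (R): throw ball2 h=2 -> lands@9:R; in-air after throw: [b1@8:L b2@9:R b3@11:R b4@12:L]
Beat 8 (L): throw ball1 h=8 -> lands@16:L; in-air after throw: [b2@9:R b3@11:R b4@12:L b1@16:L]
Beat 9 (R): throw ball2 h=1 -> lands@10:L; in-air after throw: [b2@10:L b3@11:R b4@12:L b1@16:L]
Beat 10 (L): throw ball2 h=5 -> lands@15:R; in-air after throw: [b3@11:R b4@12:L b2@15:R b1@16:L]
Beat 11 (R): throw ball3 h=2 -> lands@13:R; in-air after throw: [b4@12:L b3@13:R b2@15:R b1@16:L]
Ball 1: thrown@0 h=8 -> first land @8; rethrown@8 h=8 -> second land @16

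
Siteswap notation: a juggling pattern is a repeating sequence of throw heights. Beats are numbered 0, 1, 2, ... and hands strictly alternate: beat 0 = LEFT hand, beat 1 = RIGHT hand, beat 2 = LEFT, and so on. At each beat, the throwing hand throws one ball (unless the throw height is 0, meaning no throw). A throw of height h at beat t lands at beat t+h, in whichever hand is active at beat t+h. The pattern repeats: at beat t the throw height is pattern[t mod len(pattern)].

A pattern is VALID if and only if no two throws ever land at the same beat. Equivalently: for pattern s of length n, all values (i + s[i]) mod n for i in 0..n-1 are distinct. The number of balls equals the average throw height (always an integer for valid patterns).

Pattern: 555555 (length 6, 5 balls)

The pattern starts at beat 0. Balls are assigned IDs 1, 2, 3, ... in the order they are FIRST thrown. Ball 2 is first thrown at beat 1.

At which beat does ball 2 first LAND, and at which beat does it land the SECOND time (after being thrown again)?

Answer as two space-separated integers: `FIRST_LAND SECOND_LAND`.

Answer: 6 11

Derivation:
Beat 0 (L): throw ball1 h=5 -> lands@5:R; in-air after throw: [b1@5:R]
Beat 1 (R): throw ball2 h=5 -> lands@6:L; in-air after throw: [b1@5:R b2@6:L]
Beat 2 (L): throw ball3 h=5 -> lands@7:R; in-air after throw: [b1@5:R b2@6:L b3@7:R]
Beat 3 (R): throw ball4 h=5 -> lands@8:L; in-air after throw: [b1@5:R b2@6:L b3@7:R b4@8:L]
Beat 4 (L): throw ball5 h=5 -> lands@9:R; in-air after throw: [b1@5:R b2@6:L b3@7:R b4@8:L b5@9:R]
Beat 5 (R): throw ball1 h=5 -> lands@10:L; in-air after throw: [b2@6:L b3@7:R b4@8:L b5@9:R b1@10:L]
Beat 6 (L): throw ball2 h=5 -> lands@11:R; in-air after throw: [b3@7:R b4@8:L b5@9:R b1@10:L b2@11:R]
Beat 7 (R): throw ball3 h=5 -> lands@12:L; in-air after throw: [b4@8:L b5@9:R b1@10:L b2@11:R b3@12:L]
Beat 8 (L): throw ball4 h=5 -> lands@13:R; in-air after throw: [b5@9:R b1@10:L b2@11:R b3@12:L b4@13:R]
Beat 9 (R): throw ball5 h=5 -> lands@14:L; in-air after throw: [b1@10:L b2@11:R b3@12:L b4@13:R b5@14:L]
Beat 10 (L): throw ball1 h=5 -> lands@15:R; in-air after throw: [b2@11:R b3@12:L b4@13:R b5@14:L b1@15:R]
Beat 11 (R): throw ball2 h=5 -> lands@16:L; in-air after throw: [b3@12:L b4@13:R b5@14:L b1@15:R b2@16:L]
Ball 2: thrown@1 h=5 -> first land @6; rethrown@6 h=5 -> second land @11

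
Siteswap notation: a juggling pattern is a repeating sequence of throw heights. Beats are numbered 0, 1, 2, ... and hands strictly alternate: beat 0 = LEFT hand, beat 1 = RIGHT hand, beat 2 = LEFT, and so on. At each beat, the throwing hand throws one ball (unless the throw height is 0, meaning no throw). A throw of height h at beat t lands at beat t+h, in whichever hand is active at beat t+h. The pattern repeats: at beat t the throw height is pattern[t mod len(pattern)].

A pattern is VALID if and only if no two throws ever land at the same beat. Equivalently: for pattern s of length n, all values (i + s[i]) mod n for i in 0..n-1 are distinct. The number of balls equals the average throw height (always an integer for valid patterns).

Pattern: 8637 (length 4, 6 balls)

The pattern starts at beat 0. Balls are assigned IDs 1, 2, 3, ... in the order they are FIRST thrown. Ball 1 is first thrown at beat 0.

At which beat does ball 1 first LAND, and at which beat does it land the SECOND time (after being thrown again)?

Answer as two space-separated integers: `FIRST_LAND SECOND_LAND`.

Beat 0 (L): throw ball1 h=8 -> lands@8:L; in-air after throw: [b1@8:L]
Beat 1 (R): throw ball2 h=6 -> lands@7:R; in-air after throw: [b2@7:R b1@8:L]
Beat 2 (L): throw ball3 h=3 -> lands@5:R; in-air after throw: [b3@5:R b2@7:R b1@8:L]
Beat 3 (R): throw ball4 h=7 -> lands@10:L; in-air after throw: [b3@5:R b2@7:R b1@8:L b4@10:L]
Beat 4 (L): throw ball5 h=8 -> lands@12:L; in-air after throw: [b3@5:R b2@7:R b1@8:L b4@10:L b5@12:L]
Beat 5 (R): throw ball3 h=6 -> lands@11:R; in-air after throw: [b2@7:R b1@8:L b4@10:L b3@11:R b5@12:L]
Beat 6 (L): throw ball6 h=3 -> lands@9:R; in-air after throw: [b2@7:R b1@8:L b6@9:R b4@10:L b3@11:R b5@12:L]
Beat 7 (R): throw ball2 h=7 -> lands@14:L; in-air after throw: [b1@8:L b6@9:R b4@10:L b3@11:R b5@12:L b2@14:L]
Beat 8 (L): throw ball1 h=8 -> lands@16:L; in-air after throw: [b6@9:R b4@10:L b3@11:R b5@12:L b2@14:L b1@16:L]
Beat 9 (R): throw ball6 h=6 -> lands@15:R; in-air after throw: [b4@10:L b3@11:R b5@12:L b2@14:L b6@15:R b1@16:L]
Beat 10 (L): throw ball4 h=3 -> lands@13:R; in-air after throw: [b3@11:R b5@12:L b4@13:R b2@14:L b6@15:R b1@16:L]
Beat 11 (R): throw ball3 h=7 -> lands@18:L; in-air after throw: [b5@12:L b4@13:R b2@14:L b6@15:R b1@16:L b3@18:L]
Beat 12 (L): throw ball5 h=8 -> lands@20:L; in-air after throw: [b4@13:R b2@14:L b6@15:R b1@16:L b3@18:L b5@20:L]
Beat 13 (R): throw ball4 h=6 -> lands@19:R; in-air after throw: [b2@14:L b6@15:R b1@16:L b3@18:L b4@19:R b5@20:L]
Beat 14 (L): throw ball2 h=3 -> lands@17:R; in-air after throw: [b6@15:R b1@16:L b2@17:R b3@18:L b4@19:R b5@20:L]
Beat 15 (R): throw ball6 h=7 -> lands@22:L; in-air after throw: [b1@16:L b2@17:R b3@18:L b4@19:R b5@20:L b6@22:L]
Beat 16 (L): throw ball1 h=8 -> lands@24:L; in-air after throw: [b2@17:R b3@18:L b4@19:R b5@20:L b6@22:L b1@24:L]
Ball 1: thrown@0 h=8 -> first land @8; rethrown@8 h=8 -> second land @16

Answer: 8 16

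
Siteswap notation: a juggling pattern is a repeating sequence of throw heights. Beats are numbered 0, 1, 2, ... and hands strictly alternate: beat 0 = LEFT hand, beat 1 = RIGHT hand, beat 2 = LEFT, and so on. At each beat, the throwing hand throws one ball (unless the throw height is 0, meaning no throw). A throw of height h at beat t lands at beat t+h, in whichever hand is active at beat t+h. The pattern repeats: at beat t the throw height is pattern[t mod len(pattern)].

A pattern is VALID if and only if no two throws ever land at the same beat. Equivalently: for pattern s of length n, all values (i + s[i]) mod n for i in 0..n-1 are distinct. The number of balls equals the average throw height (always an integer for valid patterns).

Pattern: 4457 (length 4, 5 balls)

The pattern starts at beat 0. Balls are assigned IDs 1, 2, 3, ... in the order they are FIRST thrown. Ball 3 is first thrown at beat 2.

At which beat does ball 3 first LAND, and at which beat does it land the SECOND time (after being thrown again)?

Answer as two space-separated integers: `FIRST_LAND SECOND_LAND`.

Beat 0 (L): throw ball1 h=4 -> lands@4:L; in-air after throw: [b1@4:L]
Beat 1 (R): throw ball2 h=4 -> lands@5:R; in-air after throw: [b1@4:L b2@5:R]
Beat 2 (L): throw ball3 h=5 -> lands@7:R; in-air after throw: [b1@4:L b2@5:R b3@7:R]
Beat 3 (R): throw ball4 h=7 -> lands@10:L; in-air after throw: [b1@4:L b2@5:R b3@7:R b4@10:L]
Beat 4 (L): throw ball1 h=4 -> lands@8:L; in-air after throw: [b2@5:R b3@7:R b1@8:L b4@10:L]
Beat 5 (R): throw ball2 h=4 -> lands@9:R; in-air after throw: [b3@7:R b1@8:L b2@9:R b4@10:L]
Beat 6 (L): throw ball5 h=5 -> lands@11:R; in-air after throw: [b3@7:R b1@8:L b2@9:R b4@10:L b5@11:R]
Beat 7 (R): throw ball3 h=7 -> lands@14:L; in-air after throw: [b1@8:L b2@9:R b4@10:L b5@11:R b3@14:L]
Beat 8 (L): throw ball1 h=4 -> lands@12:L; in-air after throw: [b2@9:R b4@10:L b5@11:R b1@12:L b3@14:L]
Beat 9 (R): throw ball2 h=4 -> lands@13:R; in-air after throw: [b4@10:L b5@11:R b1@12:L b2@13:R b3@14:L]
Beat 10 (L): throw ball4 h=5 -> lands@15:R; in-air after throw: [b5@11:R b1@12:L b2@13:R b3@14:L b4@15:R]
Beat 11 (R): throw ball5 h=7 -> lands@18:L; in-air after throw: [b1@12:L b2@13:R b3@14:L b4@15:R b5@18:L]
Beat 12 (L): throw ball1 h=4 -> lands@16:L; in-air after throw: [b2@13:R b3@14:L b4@15:R b1@16:L b5@18:L]
Beat 13 (R): throw ball2 h=4 -> lands@17:R; in-air after throw: [b3@14:L b4@15:R b1@16:L b2@17:R b5@18:L]
Beat 14 (L): throw ball3 h=5 -> lands@19:R; in-air after throw: [b4@15:R b1@16:L b2@17:R b5@18:L b3@19:R]
Ball 3: thrown@2 h=5 -> first land @7; rethrown@7 h=7 -> second land @14

Answer: 7 14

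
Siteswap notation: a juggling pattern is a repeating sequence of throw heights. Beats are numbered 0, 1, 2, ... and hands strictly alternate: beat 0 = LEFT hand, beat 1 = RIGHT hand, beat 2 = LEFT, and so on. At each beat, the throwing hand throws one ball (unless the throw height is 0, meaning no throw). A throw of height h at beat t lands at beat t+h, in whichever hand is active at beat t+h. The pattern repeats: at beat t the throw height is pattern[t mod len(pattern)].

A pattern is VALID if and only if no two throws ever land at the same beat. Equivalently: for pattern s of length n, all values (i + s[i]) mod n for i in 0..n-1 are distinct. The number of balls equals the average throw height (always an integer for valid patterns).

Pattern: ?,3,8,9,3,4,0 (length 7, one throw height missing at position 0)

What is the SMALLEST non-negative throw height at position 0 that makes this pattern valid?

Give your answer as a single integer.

Answer: 1

Derivation:
i=0: s[i]=? (unknown)
i=1: (1 + 3) mod 7 = 4
i=2: (2 + 8) mod 7 = 3
i=3: (3 + 9) mod 7 = 5
i=4: (4 + 3) mod 7 = 0
i=5: (5 + 4) mod 7 = 2
i=6: (6 + 0) mod 7 = 6
Known residues: [0, 2, 3, 4, 5, 6]; need a permutation of 0..6, so missing residue r = 1
Need (0 + s) mod 7 = 1; smallest s = (1 - 0) mod 7 = 1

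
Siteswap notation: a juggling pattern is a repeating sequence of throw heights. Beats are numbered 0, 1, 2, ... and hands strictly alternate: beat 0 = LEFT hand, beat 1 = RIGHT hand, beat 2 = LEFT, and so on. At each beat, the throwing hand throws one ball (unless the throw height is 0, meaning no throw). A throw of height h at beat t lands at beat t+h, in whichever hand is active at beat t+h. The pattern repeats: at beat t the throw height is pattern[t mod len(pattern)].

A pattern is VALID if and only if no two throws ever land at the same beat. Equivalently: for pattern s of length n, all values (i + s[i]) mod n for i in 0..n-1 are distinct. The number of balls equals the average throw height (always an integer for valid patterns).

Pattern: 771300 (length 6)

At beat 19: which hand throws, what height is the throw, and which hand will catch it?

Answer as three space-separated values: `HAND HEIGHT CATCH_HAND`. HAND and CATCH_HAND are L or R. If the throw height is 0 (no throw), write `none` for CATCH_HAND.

Answer: R 7 L

Derivation:
Beat 19: 19 mod 2 = 1, so hand = R
Throw height = pattern[19 mod 6] = pattern[1] = 7
Lands at beat 19+7=26, 26 mod 2 = 0, so catch hand = L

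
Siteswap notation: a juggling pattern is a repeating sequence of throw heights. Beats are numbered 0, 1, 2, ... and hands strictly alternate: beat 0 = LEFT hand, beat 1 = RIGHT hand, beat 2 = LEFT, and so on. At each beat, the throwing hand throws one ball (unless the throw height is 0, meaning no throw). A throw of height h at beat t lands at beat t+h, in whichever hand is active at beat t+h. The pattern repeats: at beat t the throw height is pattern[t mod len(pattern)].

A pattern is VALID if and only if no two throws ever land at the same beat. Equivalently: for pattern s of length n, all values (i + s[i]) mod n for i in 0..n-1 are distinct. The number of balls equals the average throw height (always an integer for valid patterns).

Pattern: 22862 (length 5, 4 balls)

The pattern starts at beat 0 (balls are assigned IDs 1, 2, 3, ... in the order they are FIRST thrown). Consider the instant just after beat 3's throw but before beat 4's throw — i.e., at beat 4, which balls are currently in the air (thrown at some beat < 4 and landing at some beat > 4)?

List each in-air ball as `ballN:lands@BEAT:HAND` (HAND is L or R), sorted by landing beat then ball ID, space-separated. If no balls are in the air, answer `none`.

Beat 0 (L): throw ball1 h=2 -> lands@2:L; in-air after throw: [b1@2:L]
Beat 1 (R): throw ball2 h=2 -> lands@3:R; in-air after throw: [b1@2:L b2@3:R]
Beat 2 (L): throw ball1 h=8 -> lands@10:L; in-air after throw: [b2@3:R b1@10:L]
Beat 3 (R): throw ball2 h=6 -> lands@9:R; in-air after throw: [b2@9:R b1@10:L]
Beat 4 (L): throw ball3 h=2 -> lands@6:L; in-air after throw: [b3@6:L b2@9:R b1@10:L]

Answer: ball2:lands@9:R ball1:lands@10:L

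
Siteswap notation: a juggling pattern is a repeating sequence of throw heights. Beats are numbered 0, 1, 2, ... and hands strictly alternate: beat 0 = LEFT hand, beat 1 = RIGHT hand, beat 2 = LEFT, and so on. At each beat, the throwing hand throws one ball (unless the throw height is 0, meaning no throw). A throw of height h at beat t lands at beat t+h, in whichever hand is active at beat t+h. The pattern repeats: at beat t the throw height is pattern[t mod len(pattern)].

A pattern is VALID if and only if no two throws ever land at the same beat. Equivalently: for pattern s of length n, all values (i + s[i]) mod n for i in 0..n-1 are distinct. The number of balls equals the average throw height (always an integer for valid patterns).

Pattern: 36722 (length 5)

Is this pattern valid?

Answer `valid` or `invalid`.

Answer: valid

Derivation:
i=0: (i + s[i]) mod n = (0 + 3) mod 5 = 3
i=1: (i + s[i]) mod n = (1 + 6) mod 5 = 2
i=2: (i + s[i]) mod n = (2 + 7) mod 5 = 4
i=3: (i + s[i]) mod n = (3 + 2) mod 5 = 0
i=4: (i + s[i]) mod n = (4 + 2) mod 5 = 1
Residues: [3, 2, 4, 0, 1], distinct: True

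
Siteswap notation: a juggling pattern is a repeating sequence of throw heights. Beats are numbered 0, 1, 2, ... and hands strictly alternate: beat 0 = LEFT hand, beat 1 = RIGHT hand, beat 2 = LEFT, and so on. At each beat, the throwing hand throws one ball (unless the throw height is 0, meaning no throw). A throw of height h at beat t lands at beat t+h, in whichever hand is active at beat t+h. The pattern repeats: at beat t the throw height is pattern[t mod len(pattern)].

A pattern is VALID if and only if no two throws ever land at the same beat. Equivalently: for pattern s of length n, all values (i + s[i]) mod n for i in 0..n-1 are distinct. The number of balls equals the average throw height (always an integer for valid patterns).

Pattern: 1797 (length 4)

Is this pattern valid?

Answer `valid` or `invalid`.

Answer: valid

Derivation:
i=0: (i + s[i]) mod n = (0 + 1) mod 4 = 1
i=1: (i + s[i]) mod n = (1 + 7) mod 4 = 0
i=2: (i + s[i]) mod n = (2 + 9) mod 4 = 3
i=3: (i + s[i]) mod n = (3 + 7) mod 4 = 2
Residues: [1, 0, 3, 2], distinct: True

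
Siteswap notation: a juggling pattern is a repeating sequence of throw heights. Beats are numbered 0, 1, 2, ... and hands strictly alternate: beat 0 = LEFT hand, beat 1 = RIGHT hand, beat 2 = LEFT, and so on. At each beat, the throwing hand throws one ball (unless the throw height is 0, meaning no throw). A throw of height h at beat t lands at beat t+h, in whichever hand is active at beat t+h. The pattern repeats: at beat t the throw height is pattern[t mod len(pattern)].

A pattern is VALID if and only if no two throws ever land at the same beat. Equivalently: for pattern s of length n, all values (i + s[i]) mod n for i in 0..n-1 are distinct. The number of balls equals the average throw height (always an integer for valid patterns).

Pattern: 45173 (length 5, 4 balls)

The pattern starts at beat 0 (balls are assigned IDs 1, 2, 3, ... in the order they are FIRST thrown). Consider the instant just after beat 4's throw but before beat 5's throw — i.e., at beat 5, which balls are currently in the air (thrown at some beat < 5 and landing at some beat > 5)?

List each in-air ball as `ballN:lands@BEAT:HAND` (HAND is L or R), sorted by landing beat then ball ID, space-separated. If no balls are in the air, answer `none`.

Beat 0 (L): throw ball1 h=4 -> lands@4:L; in-air after throw: [b1@4:L]
Beat 1 (R): throw ball2 h=5 -> lands@6:L; in-air after throw: [b1@4:L b2@6:L]
Beat 2 (L): throw ball3 h=1 -> lands@3:R; in-air after throw: [b3@3:R b1@4:L b2@6:L]
Beat 3 (R): throw ball3 h=7 -> lands@10:L; in-air after throw: [b1@4:L b2@6:L b3@10:L]
Beat 4 (L): throw ball1 h=3 -> lands@7:R; in-air after throw: [b2@6:L b1@7:R b3@10:L]
Beat 5 (R): throw ball4 h=4 -> lands@9:R; in-air after throw: [b2@6:L b1@7:R b4@9:R b3@10:L]

Answer: ball2:lands@6:L ball1:lands@7:R ball3:lands@10:L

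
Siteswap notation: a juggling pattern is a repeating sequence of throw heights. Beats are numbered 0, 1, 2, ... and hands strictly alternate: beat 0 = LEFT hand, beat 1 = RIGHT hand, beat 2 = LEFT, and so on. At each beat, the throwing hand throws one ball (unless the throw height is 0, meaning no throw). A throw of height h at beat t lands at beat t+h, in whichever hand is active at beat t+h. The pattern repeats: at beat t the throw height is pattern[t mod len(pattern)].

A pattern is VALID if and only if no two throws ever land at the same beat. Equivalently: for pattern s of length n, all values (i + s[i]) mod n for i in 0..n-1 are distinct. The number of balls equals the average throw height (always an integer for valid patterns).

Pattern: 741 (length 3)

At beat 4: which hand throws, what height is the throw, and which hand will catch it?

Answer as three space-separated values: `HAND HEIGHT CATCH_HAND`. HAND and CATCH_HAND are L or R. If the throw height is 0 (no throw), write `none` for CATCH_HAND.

Beat 4: 4 mod 2 = 0, so hand = L
Throw height = pattern[4 mod 3] = pattern[1] = 4
Lands at beat 4+4=8, 8 mod 2 = 0, so catch hand = L

Answer: L 4 L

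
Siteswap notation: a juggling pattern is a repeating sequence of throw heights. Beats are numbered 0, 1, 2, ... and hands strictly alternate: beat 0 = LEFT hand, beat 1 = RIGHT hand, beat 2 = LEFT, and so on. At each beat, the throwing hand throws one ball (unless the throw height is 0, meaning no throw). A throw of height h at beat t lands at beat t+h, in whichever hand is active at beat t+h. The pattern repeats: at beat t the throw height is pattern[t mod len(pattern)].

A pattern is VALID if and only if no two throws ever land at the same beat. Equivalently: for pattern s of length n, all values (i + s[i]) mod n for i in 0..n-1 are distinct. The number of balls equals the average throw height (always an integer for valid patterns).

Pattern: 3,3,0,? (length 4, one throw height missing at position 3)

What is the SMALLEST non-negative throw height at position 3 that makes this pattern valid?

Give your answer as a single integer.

Answer: 2

Derivation:
i=0: (0 + 3) mod 4 = 3
i=1: (1 + 3) mod 4 = 0
i=2: (2 + 0) mod 4 = 2
i=3: s[i]=? (unknown)
Known residues: [0, 2, 3]; need a permutation of 0..3, so missing residue r = 1
Need (3 + s) mod 4 = 1; smallest s = (1 - 3) mod 4 = 2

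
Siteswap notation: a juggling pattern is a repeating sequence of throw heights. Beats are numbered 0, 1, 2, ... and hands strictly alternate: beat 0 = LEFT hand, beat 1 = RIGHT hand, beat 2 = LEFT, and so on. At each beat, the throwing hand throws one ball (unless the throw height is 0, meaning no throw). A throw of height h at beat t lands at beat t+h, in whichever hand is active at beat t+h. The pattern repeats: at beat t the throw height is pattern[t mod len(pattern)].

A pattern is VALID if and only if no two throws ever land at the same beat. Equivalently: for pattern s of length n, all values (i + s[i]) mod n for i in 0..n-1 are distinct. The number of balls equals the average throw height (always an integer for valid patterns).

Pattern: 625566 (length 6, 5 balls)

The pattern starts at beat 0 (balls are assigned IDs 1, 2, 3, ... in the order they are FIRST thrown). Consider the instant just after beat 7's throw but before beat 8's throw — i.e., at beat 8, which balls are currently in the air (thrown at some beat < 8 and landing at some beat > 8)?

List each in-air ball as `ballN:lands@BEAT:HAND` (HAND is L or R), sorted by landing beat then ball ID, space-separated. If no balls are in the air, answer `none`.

Beat 0 (L): throw ball1 h=6 -> lands@6:L; in-air after throw: [b1@6:L]
Beat 1 (R): throw ball2 h=2 -> lands@3:R; in-air after throw: [b2@3:R b1@6:L]
Beat 2 (L): throw ball3 h=5 -> lands@7:R; in-air after throw: [b2@3:R b1@6:L b3@7:R]
Beat 3 (R): throw ball2 h=5 -> lands@8:L; in-air after throw: [b1@6:L b3@7:R b2@8:L]
Beat 4 (L): throw ball4 h=6 -> lands@10:L; in-air after throw: [b1@6:L b3@7:R b2@8:L b4@10:L]
Beat 5 (R): throw ball5 h=6 -> lands@11:R; in-air after throw: [b1@6:L b3@7:R b2@8:L b4@10:L b5@11:R]
Beat 6 (L): throw ball1 h=6 -> lands@12:L; in-air after throw: [b3@7:R b2@8:L b4@10:L b5@11:R b1@12:L]
Beat 7 (R): throw ball3 h=2 -> lands@9:R; in-air after throw: [b2@8:L b3@9:R b4@10:L b5@11:R b1@12:L]
Beat 8 (L): throw ball2 h=5 -> lands@13:R; in-air after throw: [b3@9:R b4@10:L b5@11:R b1@12:L b2@13:R]

Answer: ball3:lands@9:R ball4:lands@10:L ball5:lands@11:R ball1:lands@12:L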